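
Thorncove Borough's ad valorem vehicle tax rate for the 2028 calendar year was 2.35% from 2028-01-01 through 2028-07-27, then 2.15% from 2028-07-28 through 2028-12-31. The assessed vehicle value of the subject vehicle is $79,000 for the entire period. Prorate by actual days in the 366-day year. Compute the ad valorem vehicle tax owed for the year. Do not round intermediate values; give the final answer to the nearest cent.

2028-01-01 to 2028-07-27: 209 days at 2.35% → $79,000 × 2.35% × 209/366 = $1,060.1325
2028-07-28 to 2028-12-31: 157 days at 2.15% → $79,000 × 2.15% × 157/366 = $728.5915
Total = $1,788.7240

$1,788.72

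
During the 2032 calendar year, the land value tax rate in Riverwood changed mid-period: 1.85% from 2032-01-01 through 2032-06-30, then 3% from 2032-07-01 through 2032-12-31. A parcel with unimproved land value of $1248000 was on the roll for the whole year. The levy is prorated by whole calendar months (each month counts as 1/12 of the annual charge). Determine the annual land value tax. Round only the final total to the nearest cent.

$30264.00

2032-01-01 to 2032-06-30: 6 months at 1.85% → $1248000 × 1.85% × 6/12 = $11544.0000
2032-07-01 to 2032-12-31: 6 months at 3% → $1248000 × 3% × 6/12 = $18720.0000
Total = $30264.0000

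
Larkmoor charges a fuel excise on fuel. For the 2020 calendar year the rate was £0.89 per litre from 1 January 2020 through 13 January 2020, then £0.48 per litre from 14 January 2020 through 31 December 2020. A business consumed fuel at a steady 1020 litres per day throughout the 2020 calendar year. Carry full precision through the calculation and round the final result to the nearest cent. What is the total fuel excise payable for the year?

1 January – 13 January 2020: 13 days × 1020 litres/day = 13,260 litres at £0.89/litre → £11801.40
14 January – 31 December 2020: 353 days × 1020 litres/day = 360,060 litres at £0.48/litre → £172828.80

£184630.20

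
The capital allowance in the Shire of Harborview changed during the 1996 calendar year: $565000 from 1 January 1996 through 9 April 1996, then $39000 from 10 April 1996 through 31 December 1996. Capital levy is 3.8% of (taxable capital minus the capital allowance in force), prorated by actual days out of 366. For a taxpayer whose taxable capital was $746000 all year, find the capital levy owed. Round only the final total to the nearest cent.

1 January – 9 April 1996: 100 days, exemption $565000 → ($746000 − $565000) × 3.8% × 100/366 = $1879.2350
10 April – 31 December 1996: 266 days, exemption $39000 → ($746000 − $39000) × 3.8% × 266/366 = $19525.5628
Total = $21404.7978

$21404.80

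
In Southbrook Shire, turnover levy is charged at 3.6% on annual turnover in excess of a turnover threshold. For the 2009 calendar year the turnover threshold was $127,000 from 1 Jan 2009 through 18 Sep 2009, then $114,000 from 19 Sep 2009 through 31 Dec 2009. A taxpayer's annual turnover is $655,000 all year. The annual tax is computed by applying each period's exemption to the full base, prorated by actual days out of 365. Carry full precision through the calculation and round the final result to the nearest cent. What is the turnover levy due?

1 Jan – 18 Sep 2009: 261 days, exemption $127,000 → ($655,000 − $127,000) × 3.6% × 261/365 = $13,592.0219
19 Sep – 31 Dec 2009: 104 days, exemption $114,000 → ($655,000 − $114,000) × 3.6% × 104/365 = $5,549.3260
Total = $19,141.3479

$19,141.35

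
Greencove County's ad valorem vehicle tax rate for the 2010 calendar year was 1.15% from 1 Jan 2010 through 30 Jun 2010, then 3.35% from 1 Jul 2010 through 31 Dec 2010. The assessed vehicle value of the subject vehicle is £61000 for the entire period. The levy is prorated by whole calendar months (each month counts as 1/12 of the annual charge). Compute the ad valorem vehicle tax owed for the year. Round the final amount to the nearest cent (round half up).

1 Jan – 30 Jun 2010: 6 months at 1.15% → £61000 × 1.15% × 6/12 = £350.7500
1 Jul – 31 Dec 2010: 6 months at 3.35% → £61000 × 3.35% × 6/12 = £1021.7500
Total = £1372.5000

£1372.50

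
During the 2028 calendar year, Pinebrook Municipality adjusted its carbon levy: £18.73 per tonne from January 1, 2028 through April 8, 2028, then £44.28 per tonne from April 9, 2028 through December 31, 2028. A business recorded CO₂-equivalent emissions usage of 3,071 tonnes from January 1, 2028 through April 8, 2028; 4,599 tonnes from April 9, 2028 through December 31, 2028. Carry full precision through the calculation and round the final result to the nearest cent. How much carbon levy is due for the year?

January 1 – April 8, 2028: 3,071 tonnes at £18.73/tonne → £57,519.83
April 9 – December 31, 2028: 4,599 tonnes at £44.28/tonne → £203,643.72

£261,163.55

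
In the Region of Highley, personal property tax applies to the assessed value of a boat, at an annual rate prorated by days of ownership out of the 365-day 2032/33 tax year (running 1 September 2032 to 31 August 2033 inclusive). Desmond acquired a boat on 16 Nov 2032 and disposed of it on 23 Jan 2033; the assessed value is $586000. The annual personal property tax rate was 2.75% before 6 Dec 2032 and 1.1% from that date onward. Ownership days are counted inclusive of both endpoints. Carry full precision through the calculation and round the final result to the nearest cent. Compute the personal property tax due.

$1748.37

16 Nov – 5 Dec 2032: 20 days at 2.75% → $586000 × 2.75% × 20/365 = $883.0137
6 Dec 2032 – 23 Jan 2033: 49 days at 1.1% → $586000 × 1.1% × 49/365 = $865.3534
Total = $1748.3671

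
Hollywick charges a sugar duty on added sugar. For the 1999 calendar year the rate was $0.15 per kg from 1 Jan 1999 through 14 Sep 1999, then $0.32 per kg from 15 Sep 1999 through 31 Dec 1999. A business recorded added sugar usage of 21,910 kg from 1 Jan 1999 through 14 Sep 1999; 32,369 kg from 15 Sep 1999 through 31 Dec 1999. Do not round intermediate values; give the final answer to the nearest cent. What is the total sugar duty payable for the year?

1 Jan – 14 Sep 1999: 21,910 kg at $0.15/kg → $3286.50
15 Sep – 31 Dec 1999: 32,369 kg at $0.32/kg → $10358.08

$13644.58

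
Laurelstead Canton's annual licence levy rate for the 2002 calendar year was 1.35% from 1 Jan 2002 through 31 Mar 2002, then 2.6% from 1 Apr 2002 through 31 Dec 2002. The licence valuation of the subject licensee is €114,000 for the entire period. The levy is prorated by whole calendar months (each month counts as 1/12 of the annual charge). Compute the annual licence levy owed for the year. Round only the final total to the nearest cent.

1 Jan – 31 Mar 2002: 3 months at 1.35% → €114,000 × 1.35% × 3/12 = €384.7500
1 Apr – 31 Dec 2002: 9 months at 2.6% → €114,000 × 2.6% × 9/12 = €2,223.0000
Total = €2,607.7500

€2,607.75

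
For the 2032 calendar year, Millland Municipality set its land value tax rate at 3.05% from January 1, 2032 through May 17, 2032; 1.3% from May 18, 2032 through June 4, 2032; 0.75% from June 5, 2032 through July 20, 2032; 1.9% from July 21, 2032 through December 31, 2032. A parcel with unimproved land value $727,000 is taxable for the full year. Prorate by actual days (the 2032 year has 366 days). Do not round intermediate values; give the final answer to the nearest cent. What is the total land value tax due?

$15,700.02

January 1 – May 17, 2032: 138 days at 3.05% → $727,000 × 3.05% × 138/366 = $8,360.5000
May 18 – June 4, 2032: 18 days at 1.3% → $727,000 × 1.3% × 18/366 = $464.8033
June 5 – July 20, 2032: 46 days at 0.75% → $727,000 × 0.75% × 46/366 = $685.2869
July 21 – December 31, 2032: 164 days at 1.9% → $727,000 × 1.9% × 164/366 = $6,189.4317
Total = $15,700.0219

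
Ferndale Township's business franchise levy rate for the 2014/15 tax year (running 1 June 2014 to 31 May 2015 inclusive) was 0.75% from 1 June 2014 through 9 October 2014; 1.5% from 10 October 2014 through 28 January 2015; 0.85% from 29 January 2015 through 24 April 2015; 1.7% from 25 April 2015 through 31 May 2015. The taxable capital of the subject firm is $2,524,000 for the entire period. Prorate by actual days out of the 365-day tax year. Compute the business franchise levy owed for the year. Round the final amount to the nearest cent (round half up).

1 June – 9 October 2014: 131 days at 0.75% → $2,524,000 × 0.75% × 131/365 = $6,794.0548
10 October 2014 – 28 January 2015: 111 days at 1.5% → $2,524,000 × 1.5% × 111/365 = $11,513.5890
29 January – 24 April 2015: 86 days at 0.85% → $2,524,000 × 0.85% × 86/365 = $5,054.9151
25 April – 31 May 2015: 37 days at 1.7% → $2,524,000 × 1.7% × 37/365 = $4,349.5781
Total = $27,712.1370

$27,712.14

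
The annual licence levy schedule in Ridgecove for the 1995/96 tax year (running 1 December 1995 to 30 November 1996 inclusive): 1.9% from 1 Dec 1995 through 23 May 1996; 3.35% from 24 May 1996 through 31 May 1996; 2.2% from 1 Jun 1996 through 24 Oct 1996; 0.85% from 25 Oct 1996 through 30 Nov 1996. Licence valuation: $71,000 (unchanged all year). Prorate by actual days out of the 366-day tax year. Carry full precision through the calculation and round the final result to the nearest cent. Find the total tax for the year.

1 Dec 1995 – 23 May 1996: 175 days at 1.9% → $71,000 × 1.9% × 175/366 = $645.0137
24 May – 31 May 1996: 8 days at 3.35% → $71,000 × 3.35% × 8/366 = $51.9891
1 Jun – 24 Oct 1996: 146 days at 2.2% → $71,000 × 2.2% × 146/366 = $623.0929
25 Oct – 30 Nov 1996: 37 days at 0.85% → $71,000 × 0.85% × 37/366 = $61.0096
Total = $1,381.1052

$1,381.11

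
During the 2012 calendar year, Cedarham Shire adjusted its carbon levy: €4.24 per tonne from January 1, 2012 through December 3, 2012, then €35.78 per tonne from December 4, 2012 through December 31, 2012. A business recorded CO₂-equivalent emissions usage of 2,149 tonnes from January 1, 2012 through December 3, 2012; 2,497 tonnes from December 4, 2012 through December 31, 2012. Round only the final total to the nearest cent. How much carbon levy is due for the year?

January 1 – December 3, 2012: 2,149 tonnes at €4.24/tonne → €9111.76
December 4 – December 31, 2012: 2,497 tonnes at €35.78/tonne → €89342.66

€98454.42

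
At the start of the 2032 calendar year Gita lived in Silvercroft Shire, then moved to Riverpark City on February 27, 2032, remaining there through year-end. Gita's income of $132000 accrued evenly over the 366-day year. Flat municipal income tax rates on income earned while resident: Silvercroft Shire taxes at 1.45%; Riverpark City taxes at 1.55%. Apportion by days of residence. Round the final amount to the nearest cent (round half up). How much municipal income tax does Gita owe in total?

Silvercroft Shire, January 1 – February 26, 2032: 57 days → $132000 × 1.45% × 57/366 = $298.0820
Riverpark City, February 27 – December 31, 2032: 309 days → $132000 × 1.55% × 309/366 = $1727.3607
Total = $2025.4426

$2025.44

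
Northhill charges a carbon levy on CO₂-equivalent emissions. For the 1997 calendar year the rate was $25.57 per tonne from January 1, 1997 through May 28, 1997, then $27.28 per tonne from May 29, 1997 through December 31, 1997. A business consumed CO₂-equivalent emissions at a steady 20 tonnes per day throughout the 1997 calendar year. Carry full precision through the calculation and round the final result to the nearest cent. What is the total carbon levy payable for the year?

January 1 – May 28, 1997: 148 days × 20 tonnes/day = 2,960 tonnes at $25.57/tonne → $75687.20
May 29 – December 31, 1997: 217 days × 20 tonnes/day = 4,340 tonnes at $27.28/tonne → $118395.20

$194082.40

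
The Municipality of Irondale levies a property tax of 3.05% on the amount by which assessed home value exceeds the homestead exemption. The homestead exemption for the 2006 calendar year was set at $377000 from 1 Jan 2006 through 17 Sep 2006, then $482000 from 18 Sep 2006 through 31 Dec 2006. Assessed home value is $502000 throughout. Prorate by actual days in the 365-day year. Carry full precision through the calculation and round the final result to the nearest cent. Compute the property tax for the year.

1 Jan – 17 Sep 2006: 260 days, exemption $377000 → ($502000 − $377000) × 3.05% × 260/365 = $2715.7534
18 Sep – 31 Dec 2006: 105 days, exemption $482000 → ($502000 − $482000) × 3.05% × 105/365 = $175.4795
Total = $2891.2329

$2891.23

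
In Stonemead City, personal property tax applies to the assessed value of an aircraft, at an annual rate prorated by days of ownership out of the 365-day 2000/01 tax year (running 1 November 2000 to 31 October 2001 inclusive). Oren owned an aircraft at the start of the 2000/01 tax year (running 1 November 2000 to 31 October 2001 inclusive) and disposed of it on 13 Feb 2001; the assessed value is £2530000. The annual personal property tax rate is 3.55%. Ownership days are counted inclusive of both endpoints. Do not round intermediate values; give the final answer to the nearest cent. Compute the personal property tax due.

£25837.19

Days held (1 Nov 2000 – 13 Feb 2001): 105 out of 365
Tax = £2530000 × 3.55% × 105/365 = £25837.1918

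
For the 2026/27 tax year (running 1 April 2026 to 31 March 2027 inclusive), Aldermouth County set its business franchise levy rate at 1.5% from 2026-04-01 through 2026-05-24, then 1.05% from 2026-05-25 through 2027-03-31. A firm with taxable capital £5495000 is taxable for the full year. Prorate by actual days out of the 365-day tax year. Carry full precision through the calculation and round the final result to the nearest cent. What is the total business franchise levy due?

£61355.82

2026-04-01 to 2026-05-24: 54 days at 1.5% → £5495000 × 1.5% × 54/365 = £12194.3836
2026-05-25 to 2027-03-31: 311 days at 1.05% → £5495000 × 1.05% × 311/365 = £49161.4315
Total = £61355.8151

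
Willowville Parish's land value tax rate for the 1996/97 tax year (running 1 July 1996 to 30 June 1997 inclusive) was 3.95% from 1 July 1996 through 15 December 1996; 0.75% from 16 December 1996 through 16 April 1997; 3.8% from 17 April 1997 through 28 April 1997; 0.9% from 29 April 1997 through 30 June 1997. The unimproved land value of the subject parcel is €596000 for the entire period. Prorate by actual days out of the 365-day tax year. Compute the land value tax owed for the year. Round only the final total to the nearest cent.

€14000.28

1 July – 15 December 1996: 168 days at 3.95% → €596000 × 3.95% × 168/365 = €10835.7699
16 December 1996 – 16 April 1997: 122 days at 0.75% → €596000 × 0.75% × 122/365 = €1494.0822
17 April – 28 April 1997: 12 days at 3.8% → €596000 × 3.8% × 12/365 = €744.5918
29 April – 30 June 1997: 63 days at 0.9% → €596000 × 0.9% × 63/365 = €925.8411
Total = €14000.2849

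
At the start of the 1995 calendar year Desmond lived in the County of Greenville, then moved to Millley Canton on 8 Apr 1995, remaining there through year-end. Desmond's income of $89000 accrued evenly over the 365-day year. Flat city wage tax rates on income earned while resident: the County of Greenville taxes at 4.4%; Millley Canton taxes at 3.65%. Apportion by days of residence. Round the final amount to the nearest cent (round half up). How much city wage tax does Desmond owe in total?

$3425.89

The County of Greenville, 1 Jan – 7 Apr 1995: 97 days → $89000 × 4.4% × 97/365 = $1040.6904
Millley Canton, 8 Apr – 31 Dec 1995: 268 days → $89000 × 3.65% × 268/365 = $2385.2000
Total = $3425.8904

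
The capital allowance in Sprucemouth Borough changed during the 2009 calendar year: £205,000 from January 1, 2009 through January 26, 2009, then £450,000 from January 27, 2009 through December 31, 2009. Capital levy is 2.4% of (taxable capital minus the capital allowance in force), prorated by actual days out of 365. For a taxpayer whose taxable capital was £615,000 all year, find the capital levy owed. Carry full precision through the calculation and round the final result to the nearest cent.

£4,378.85

January 1 – January 26, 2009: 26 days, exemption £205,000 → (£615,000 − £205,000) × 2.4% × 26/365 = £700.9315
January 27 – December 31, 2009: 339 days, exemption £450,000 → (£615,000 − £450,000) × 2.4% × 339/365 = £3,677.9178
Total = £4,378.8493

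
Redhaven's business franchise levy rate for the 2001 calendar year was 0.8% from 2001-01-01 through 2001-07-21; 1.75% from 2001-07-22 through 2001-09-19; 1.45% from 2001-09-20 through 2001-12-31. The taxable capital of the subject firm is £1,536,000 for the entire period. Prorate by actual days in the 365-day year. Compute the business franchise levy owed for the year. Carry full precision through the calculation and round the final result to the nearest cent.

£17,504.09

2001-01-01 to 2001-07-21: 202 days at 0.8% → £1,536,000 × 0.8% × 202/365 = £6,800.4822
2001-07-22 to 2001-09-19: 60 days at 1.75% → £1,536,000 × 1.75% × 60/365 = £4,418.6301
2001-09-20 to 2001-12-31: 103 days at 1.45% → £1,536,000 × 1.45% × 103/365 = £6,284.9753
Total = £17,504.0877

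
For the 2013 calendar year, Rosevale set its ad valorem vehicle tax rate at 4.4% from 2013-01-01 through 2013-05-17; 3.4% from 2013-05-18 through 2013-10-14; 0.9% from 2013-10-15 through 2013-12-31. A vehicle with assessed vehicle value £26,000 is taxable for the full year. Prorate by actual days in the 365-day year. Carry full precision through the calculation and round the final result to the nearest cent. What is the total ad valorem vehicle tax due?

£842.68

2013-01-01 to 2013-05-17: 137 days at 4.4% → £26,000 × 4.4% × 137/365 = £429.3918
2013-05-18 to 2013-10-14: 150 days at 3.4% → £26,000 × 3.4% × 150/365 = £363.2877
2013-10-15 to 2013-12-31: 78 days at 0.9% → £26,000 × 0.9% × 78/365 = £50.0055
Total = £842.6849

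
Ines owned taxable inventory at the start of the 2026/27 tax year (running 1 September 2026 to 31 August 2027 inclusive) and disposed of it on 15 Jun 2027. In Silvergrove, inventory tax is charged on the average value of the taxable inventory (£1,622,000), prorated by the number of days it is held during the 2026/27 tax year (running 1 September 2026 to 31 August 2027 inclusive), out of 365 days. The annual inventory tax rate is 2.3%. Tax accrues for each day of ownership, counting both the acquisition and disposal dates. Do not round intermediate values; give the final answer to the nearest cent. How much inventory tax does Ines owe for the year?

£29,435.97

Days held (1 Sep 2026 – 15 Jun 2027): 288 out of 365
Tax = £1,622,000 × 2.3% × 288/365 = £29,435.9671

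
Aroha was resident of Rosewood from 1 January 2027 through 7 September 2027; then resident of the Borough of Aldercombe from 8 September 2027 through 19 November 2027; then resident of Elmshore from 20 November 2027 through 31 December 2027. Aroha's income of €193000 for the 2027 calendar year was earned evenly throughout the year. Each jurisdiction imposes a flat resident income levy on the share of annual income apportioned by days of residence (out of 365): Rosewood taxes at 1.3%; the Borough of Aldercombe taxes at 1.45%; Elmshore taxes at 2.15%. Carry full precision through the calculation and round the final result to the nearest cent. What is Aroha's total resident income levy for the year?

€2755.67

Rosewood, 1 January – 7 September 2027: 250 days → €193000 × 1.3% × 250/365 = €1718.4932
The Borough of Aldercombe, 8 September – 19 November 2027: 73 days → €193000 × 1.45% × 73/365 = €559.7000
Elmshore, 20 November – 31 December 2027: 42 days → €193000 × 2.15% × 42/365 = €477.4767
Total = €2755.6699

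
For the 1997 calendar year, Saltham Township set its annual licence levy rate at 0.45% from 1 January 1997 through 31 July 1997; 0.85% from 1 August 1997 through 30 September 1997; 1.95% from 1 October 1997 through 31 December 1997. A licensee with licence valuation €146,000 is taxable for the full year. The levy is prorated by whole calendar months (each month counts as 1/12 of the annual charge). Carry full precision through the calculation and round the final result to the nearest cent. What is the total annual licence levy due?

1 January – 31 July 1997: 7 months at 0.45% → €146,000 × 0.45% × 7/12 = €383.2500
1 August – 30 September 1997: 2 months at 0.85% → €146,000 × 0.85% × 2/12 = €206.8333
1 October – 31 December 1997: 3 months at 1.95% → €146,000 × 1.95% × 3/12 = €711.7500
Total = €1,301.8333

€1,301.83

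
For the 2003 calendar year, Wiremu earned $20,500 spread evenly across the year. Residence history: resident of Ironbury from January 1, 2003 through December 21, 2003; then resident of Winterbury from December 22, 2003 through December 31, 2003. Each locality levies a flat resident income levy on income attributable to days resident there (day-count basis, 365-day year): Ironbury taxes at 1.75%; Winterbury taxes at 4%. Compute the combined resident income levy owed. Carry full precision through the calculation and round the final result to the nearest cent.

$371.39

Ironbury, January 1 – December 21, 2003: 355 days → $20,500 × 1.75% × 355/365 = $348.9212
Winterbury, December 22 – December 31, 2003: 10 days → $20,500 × 4% × 10/365 = $22.4658
Total = $371.3870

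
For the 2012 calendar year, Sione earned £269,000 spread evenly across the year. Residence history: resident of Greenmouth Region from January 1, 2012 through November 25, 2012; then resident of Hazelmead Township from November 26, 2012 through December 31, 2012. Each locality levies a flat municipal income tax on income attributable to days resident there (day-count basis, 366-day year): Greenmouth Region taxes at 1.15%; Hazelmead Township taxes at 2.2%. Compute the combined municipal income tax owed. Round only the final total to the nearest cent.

£3,371.32

Greenmouth Region, January 1 – November 25, 2012: 330 days → £269,000 × 1.15% × 330/366 = £2,789.2213
Hazelmead Township, November 26 – December 31, 2012: 36 days → £269,000 × 2.2% × 36/366 = £582.0984
Total = £3,371.3197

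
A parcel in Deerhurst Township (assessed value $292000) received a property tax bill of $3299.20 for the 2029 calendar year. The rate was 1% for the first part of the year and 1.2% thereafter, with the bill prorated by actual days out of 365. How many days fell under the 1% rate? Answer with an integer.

128 days

Let d = days at the first rate; then 365 − d days at the second rate.
$292000 × [1%·d + 1.2%·(365−d)] / 365 = $3299.20
Solving gives d = 128, so the new rate took effect on 9 May 2029.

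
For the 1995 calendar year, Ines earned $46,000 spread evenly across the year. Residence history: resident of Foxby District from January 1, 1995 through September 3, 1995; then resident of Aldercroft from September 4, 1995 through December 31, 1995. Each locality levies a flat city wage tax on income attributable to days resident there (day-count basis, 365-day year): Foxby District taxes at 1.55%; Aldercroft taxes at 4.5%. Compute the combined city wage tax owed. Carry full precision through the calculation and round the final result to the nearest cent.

$1,155.42

Foxby District, January 1 – September 3, 1995: 246 days → $46,000 × 1.55% × 246/365 = $480.5425
Aldercroft, September 4 – December 31, 1995: 119 days → $46,000 × 4.5% × 119/365 = $674.8767
Total = $1,155.4192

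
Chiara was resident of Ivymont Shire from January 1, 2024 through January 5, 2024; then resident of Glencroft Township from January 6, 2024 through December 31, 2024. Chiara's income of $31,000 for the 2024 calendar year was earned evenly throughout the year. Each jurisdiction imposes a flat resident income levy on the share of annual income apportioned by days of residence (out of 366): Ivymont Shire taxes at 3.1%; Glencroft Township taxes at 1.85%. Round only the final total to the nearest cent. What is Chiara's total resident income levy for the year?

$578.79

Ivymont Shire, January 1 – January 5, 2024: 5 days → $31,000 × 3.1% × 5/366 = $13.1284
Glencroft Township, January 6 – December 31, 2024: 361 days → $31,000 × 1.85% × 361/366 = $565.6653
Total = $578.7937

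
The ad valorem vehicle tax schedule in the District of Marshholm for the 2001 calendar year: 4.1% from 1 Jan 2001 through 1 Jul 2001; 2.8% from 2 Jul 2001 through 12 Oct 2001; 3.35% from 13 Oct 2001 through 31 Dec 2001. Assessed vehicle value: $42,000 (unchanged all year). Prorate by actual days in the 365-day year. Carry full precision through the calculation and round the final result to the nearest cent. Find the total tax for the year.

$1,498.88

1 Jan – 1 Jul 2001: 182 days at 4.1% → $42,000 × 4.1% × 182/365 = $858.6411
2 Jul – 12 Oct 2001: 103 days at 2.8% → $42,000 × 2.8% × 103/365 = $331.8575
13 Oct – 31 Dec 2001: 80 days at 3.35% → $42,000 × 3.35% × 80/365 = $308.3836
Total = $1,498.8822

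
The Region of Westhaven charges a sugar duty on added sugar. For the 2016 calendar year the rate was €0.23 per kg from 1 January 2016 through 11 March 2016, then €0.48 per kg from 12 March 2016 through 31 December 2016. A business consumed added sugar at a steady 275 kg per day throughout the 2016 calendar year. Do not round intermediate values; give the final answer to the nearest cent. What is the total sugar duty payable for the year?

€43430.75

1 January – 11 March 2016: 71 days × 275 kg/day = 19,525 kg at €0.23/kg → €4490.75
12 March – 31 December 2016: 295 days × 275 kg/day = 81,125 kg at €0.48/kg → €38940.00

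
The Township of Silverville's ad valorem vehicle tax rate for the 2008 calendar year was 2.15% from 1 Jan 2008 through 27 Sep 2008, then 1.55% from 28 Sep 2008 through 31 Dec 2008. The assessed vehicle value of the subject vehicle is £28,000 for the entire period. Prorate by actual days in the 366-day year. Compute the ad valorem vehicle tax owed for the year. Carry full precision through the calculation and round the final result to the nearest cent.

1 Jan – 27 Sep 2008: 271 days at 2.15% → £28,000 × 2.15% × 271/366 = £445.7432
28 Sep – 31 Dec 2008: 95 days at 1.55% → £28,000 × 1.55% × 95/366 = £112.6503
Total = £558.3934

£558.39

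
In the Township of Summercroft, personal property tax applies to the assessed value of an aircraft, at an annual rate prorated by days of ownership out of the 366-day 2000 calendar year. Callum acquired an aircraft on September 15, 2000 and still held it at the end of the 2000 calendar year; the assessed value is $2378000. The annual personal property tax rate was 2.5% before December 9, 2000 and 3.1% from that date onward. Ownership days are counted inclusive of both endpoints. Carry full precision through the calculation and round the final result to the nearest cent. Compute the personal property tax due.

$18439.25

September 15 – December 8, 2000: 85 days at 2.5% → $2378000 × 2.5% × 85/366 = $13806.6940
December 9 – December 31, 2000: 23 days at 3.1% → $2378000 × 3.1% × 23/366 = $4632.5519
Total = $18439.2459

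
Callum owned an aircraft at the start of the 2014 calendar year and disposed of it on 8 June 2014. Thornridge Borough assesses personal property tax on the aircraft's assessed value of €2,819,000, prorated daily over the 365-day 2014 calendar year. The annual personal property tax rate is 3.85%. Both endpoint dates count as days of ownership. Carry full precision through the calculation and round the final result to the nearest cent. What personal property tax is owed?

€47,278.11

Days held (1 January – 8 June 2014): 159 out of 365
Tax = €2,819,000 × 3.85% × 159/365 = €47,278.1055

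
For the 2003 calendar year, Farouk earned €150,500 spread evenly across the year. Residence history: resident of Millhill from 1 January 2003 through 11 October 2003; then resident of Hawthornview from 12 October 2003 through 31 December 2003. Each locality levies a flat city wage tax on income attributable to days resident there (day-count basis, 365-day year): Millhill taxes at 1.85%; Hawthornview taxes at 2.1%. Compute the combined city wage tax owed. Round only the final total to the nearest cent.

Millhill, 1 January – 11 October 2003: 284 days → €150,500 × 1.85% × 284/365 = €2,166.3753
Hawthornview, 12 October – 31 December 2003: 81 days → €150,500 × 2.1% × 81/365 = €701.3712
Total = €2,867.7466

€2,867.75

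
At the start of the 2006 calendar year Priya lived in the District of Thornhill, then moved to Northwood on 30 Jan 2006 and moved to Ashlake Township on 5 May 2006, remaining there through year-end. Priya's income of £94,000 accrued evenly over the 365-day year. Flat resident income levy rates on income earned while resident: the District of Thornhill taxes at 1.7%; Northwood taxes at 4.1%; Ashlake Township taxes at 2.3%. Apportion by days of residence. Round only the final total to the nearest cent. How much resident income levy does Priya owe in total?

£2,557.57

The District of Thornhill, 1 Jan – 29 Jan 2006: 29 days → £94,000 × 1.7% × 29/365 = £126.9644
Northwood, 30 Jan – 4 May 2006: 95 days → £94,000 × 4.1% × 95/365 = £1,003.0959
Ashlake Township, 5 May – 31 Dec 2006: 241 days → £94,000 × 2.3% × 241/365 = £1,427.5123
Total = £2,557.5726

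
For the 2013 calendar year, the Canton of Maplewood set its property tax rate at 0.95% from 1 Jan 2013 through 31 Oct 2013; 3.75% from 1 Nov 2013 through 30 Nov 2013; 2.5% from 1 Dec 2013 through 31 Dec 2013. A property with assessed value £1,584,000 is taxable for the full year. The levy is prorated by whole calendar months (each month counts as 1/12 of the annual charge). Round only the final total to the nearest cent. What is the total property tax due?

£20,790.00

1 Jan – 31 Oct 2013: 10 months at 0.95% → £1,584,000 × 0.95% × 10/12 = £12,540.0000
1 Nov – 30 Nov 2013: 1 month at 3.75% → £1,584,000 × 3.75% × 1/12 = £4,950.0000
1 Dec – 31 Dec 2013: 1 month at 2.5% → £1,584,000 × 2.5% × 1/12 = £3,300.0000
Total = £20,790.0000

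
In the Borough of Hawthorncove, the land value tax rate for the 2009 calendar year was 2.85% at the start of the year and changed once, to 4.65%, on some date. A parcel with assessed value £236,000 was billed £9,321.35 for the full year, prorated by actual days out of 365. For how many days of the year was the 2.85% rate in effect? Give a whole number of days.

142 days

Let d = days at the first rate; then 365 − d days at the second rate.
£236,000 × [2.85%·d + 4.65%·(365−d)] / 365 = £9,321.35
Solving gives d = 142, so the new rate took effect on 23 May 2009.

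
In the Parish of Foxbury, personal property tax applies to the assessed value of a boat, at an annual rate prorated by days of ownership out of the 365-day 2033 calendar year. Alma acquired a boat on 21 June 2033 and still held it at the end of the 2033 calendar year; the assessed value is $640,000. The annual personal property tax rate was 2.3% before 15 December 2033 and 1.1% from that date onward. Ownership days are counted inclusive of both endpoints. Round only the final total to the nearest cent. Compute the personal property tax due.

21 June – 14 December 2033: 177 days at 2.3% → $640,000 × 2.3% × 177/365 = $7,138.1918
15 December – 31 December 2033: 17 days at 1.1% → $640,000 × 1.1% × 17/365 = $327.8904
Total = $7,466.0822

$7,466.08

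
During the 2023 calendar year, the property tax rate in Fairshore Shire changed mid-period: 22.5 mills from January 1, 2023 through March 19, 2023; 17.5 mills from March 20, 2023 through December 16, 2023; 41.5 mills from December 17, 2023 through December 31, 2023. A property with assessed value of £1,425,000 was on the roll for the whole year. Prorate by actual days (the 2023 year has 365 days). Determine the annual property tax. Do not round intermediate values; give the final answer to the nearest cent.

£27,865.58

January 1 – March 19, 2023: 78 days at 22.5 mills → £1,425,000 × 2.25% × 78/365 = £6,851.7123
March 20 – December 16, 2023: 272 days at 17.5 mills → £1,425,000 × 1.75% × 272/365 = £18,583.5616
December 17 – December 31, 2023: 15 days at 41.5 mills → £1,425,000 × 4.15% × 15/365 = £2,430.3082
Total = £27,865.5822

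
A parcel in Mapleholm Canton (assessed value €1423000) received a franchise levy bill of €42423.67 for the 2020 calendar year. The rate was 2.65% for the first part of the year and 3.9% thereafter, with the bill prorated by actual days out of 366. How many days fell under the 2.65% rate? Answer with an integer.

Let d = days at the first rate; then 366 − d days at the second rate.
€1423000 × [2.65%·d + 3.9%·(366−d)] / 366 = €42423.67
Solving gives d = 269, so the new rate took effect on 26 Sep 2020.

269 days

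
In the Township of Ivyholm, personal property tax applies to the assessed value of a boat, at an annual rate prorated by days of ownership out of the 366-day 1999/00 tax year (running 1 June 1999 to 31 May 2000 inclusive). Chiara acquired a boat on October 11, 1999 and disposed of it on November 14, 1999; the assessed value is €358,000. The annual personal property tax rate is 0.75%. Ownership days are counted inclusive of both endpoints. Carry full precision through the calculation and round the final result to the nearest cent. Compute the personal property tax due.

€256.76

Days held (October 11 – November 14, 1999): 35 out of 366
Tax = €358,000 × 0.75% × 35/366 = €256.7623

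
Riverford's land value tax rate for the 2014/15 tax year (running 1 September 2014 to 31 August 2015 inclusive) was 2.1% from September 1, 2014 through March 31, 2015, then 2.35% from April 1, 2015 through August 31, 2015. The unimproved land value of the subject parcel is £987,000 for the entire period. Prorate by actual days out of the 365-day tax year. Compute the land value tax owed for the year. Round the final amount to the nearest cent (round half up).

£21,761.32

September 1, 2014 – March 31, 2015: 212 days at 2.1% → £987,000 × 2.1% × 212/365 = £12,038.6959
April 1 – August 31, 2015: 153 days at 2.35% → £987,000 × 2.35% × 153/365 = £9,722.6260
Total = £21,761.3219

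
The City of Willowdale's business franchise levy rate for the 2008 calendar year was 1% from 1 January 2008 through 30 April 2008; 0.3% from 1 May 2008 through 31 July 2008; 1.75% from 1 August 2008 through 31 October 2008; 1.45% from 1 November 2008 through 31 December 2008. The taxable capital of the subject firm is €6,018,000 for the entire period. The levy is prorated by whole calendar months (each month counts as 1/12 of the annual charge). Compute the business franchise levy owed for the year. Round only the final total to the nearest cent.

€65,445.75

1 January – 30 April 2008: 4 months at 1% → €6,018,000 × 1% × 4/12 = €20,060.0000
1 May – 31 July 2008: 3 months at 0.3% → €6,018,000 × 0.3% × 3/12 = €4,513.5000
1 August – 31 October 2008: 3 months at 1.75% → €6,018,000 × 1.75% × 3/12 = €26,328.7500
1 November – 31 December 2008: 2 months at 1.45% → €6,018,000 × 1.45% × 2/12 = €14,543.5000
Total = €65,445.7500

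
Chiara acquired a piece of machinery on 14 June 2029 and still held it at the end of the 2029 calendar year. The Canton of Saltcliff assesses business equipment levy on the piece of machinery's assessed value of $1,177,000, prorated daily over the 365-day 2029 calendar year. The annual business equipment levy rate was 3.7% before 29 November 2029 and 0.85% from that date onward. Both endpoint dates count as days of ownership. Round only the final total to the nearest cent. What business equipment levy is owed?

14 June – 28 November 2029: 168 days at 3.7% → $1,177,000 × 3.7% × 168/365 = $20,044.4712
29 November – 31 December 2029: 33 days at 0.85% → $1,177,000 × 0.85% × 33/365 = $904.5164
Total = $20,948.9877

$20,948.99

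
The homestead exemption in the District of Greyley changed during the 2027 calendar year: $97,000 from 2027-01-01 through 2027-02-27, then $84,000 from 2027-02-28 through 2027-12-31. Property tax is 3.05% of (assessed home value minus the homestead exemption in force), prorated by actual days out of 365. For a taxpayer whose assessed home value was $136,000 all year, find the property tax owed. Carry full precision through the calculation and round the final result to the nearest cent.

$1,522.99

2027-01-01 to 2027-02-27: 58 days, exemption $97,000 → ($136,000 − $97,000) × 3.05% × 58/365 = $189.0164
2027-02-28 to 2027-12-31: 307 days, exemption $84,000 → ($136,000 − $84,000) × 3.05% × 307/365 = $1,333.9781
Total = $1,522.9945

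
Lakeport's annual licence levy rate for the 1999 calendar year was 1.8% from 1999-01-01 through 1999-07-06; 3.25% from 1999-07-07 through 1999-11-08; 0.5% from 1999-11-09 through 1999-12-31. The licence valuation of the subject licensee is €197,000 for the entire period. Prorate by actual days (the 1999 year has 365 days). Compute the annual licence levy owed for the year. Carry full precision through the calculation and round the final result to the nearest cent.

€4,152.38

1999-01-01 to 1999-07-06: 187 days at 1.8% → €197,000 × 1.8% × 187/365 = €1,816.7178
1999-07-07 to 1999-11-08: 125 days at 3.25% → €197,000 × 3.25% × 125/365 = €2,192.6370
1999-11-09 to 1999-12-31: 53 days at 0.5% → €197,000 × 0.5% × 53/365 = €143.0274
Total = €4,152.3822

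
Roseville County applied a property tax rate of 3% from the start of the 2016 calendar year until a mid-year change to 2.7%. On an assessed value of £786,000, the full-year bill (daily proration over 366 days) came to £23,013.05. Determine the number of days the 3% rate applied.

Let d = days at the first rate; then 366 − d days at the second rate.
£786,000 × [3%·d + 2.7%·(366−d)] / 366 = £23,013.05
Solving gives d = 278, so the new rate took effect on 5 Oct 2016.

278 days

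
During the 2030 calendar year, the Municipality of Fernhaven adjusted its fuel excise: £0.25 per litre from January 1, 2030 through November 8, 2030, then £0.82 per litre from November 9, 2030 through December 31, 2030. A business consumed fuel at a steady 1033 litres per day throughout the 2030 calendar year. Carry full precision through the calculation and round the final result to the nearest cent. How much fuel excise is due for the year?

January 1 – November 8, 2030: 312 days × 1033 litres/day = 322,296 litres at £0.25/litre → £80574.00
November 9 – December 31, 2030: 53 days × 1033 litres/day = 54,749 litres at £0.82/litre → £44894.18

£125468.18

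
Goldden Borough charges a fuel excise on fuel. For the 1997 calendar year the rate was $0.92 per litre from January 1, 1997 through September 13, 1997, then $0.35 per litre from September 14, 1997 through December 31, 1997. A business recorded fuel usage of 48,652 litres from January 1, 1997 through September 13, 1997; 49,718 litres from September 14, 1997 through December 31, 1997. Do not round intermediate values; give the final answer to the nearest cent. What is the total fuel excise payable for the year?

January 1 – September 13, 1997: 48,652 litres at $0.92/litre → $44,759.84
September 14 – December 31, 1997: 49,718 litres at $0.35/litre → $17,401.30

$62,161.14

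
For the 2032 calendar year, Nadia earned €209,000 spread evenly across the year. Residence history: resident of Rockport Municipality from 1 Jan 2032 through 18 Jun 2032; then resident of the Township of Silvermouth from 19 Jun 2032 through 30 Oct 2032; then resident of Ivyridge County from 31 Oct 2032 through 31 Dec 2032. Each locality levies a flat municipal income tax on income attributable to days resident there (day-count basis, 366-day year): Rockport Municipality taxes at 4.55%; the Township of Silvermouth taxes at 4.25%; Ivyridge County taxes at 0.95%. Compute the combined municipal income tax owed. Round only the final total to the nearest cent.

Rockport Municipality, 1 Jan – 18 Jun 2032: 170 days → €209,000 × 4.55% × 170/366 = €4,416.9809
The Township of Silvermouth, 19 Jun – 30 Oct 2032: 134 days → €209,000 × 4.25% × 134/366 = €3,252.0628
Ivyridge County, 31 Oct – 31 Dec 2032: 62 days → €209,000 × 0.95% × 62/366 = €336.3415
Total = €8,005.3852

€8,005.39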